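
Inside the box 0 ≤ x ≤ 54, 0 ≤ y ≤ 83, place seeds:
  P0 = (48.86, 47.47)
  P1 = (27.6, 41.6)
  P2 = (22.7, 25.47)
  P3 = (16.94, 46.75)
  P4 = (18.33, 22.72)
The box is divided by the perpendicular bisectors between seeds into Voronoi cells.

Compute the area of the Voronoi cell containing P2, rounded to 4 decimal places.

Area of P2's cell: 799.4295

1. box [0,54]×[0,83]: [(0, 0) (54, 0) (54, 83) (0, 83)]
2. ⊥bis P2·P0 via (35.78,36.47): [(0, 79.0157) (0, 0) (54, 0) (54, 14.8048)]  |A|=2533.1518
3. ⊥bis P2·P1 via (25.15,33.535): [(42.7428, 28.1906) (0, 41.1751) (0, 0) (54, 0) (54, 14.8048)]  |A|=1724.4467
4. ⊥bis P2·P3 via (19.82,36.11): [(42.7428, 28.1906) (18.1561, 35.6596) (0, 30.7452) (0, 0) (54, 0) (54, 14.8048)]  |A|=1629.7633
5. ⊥bis P2·P4 via (20.515,24.095): [(42.7428, 28.1906) (18.1561, 35.6596) (13.9534, 34.522) (35.6778, 0) (54, 0) (54, 14.8048)]  |A|=799.4295
6. canonical 6-gon: [(42.7428, 28.1906) (18.1561, 35.6596) (13.9534, 34.522) (35.6778, 0) (54, 0) (54, 14.8048)]
7. shoelace: 799.4295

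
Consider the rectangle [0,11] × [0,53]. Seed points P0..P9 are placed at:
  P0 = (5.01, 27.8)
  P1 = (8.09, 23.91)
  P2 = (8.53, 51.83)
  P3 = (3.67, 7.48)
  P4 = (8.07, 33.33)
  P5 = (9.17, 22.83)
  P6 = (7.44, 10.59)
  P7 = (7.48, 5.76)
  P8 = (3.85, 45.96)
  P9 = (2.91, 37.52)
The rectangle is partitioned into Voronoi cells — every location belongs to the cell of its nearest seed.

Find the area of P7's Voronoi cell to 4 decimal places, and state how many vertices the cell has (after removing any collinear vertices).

Area of P7's cell: 53.7418 (4 vertices)

1. box [0,11]×[0,53]: [(0, 0) (11, 0) (11, 53) (0, 53)]
2. ⊥bis P7·P0 via (6.245,16.78): [(0, 16.0801) (0, 0) (11, 0) (11, 17.3129)]  |A|=183.6616
3. ⊥bis P7·P1 via (7.785,14.835): [(0, 15.0966) (0, 0) (11, 0) (11, 14.7269)]  |A|=164.0298
4. ⊥bis P7·P2 via (8.005,28.795): [(0, 15.0966) (0, 0) (11, 0) (11, 14.7269)]  |A|=164.0298
5. ⊥bis P7·P3 via (5.575,6.62): [(9.2612, 14.7854) (2.5864, 0) (11, 0) (11, 14.7269)]  |A|=75.0024
6. ⊥bis P7·P4 via (7.775,19.545): [(9.2612, 14.7854) (2.5864, 0) (11, 0) (11, 14.7269)]  |A|=75.0024
7. ⊥bis P7·P5 via (8.325,14.295): [(9.0092, 14.2273) (2.5864, 0) (11, 0) (11, 14.0302)]  |A|=73.8162
8. ⊥bis P7·P6 via (7.46,8.175): [(6.2726, 8.1652) (2.5864, 0) (11, 0) (11, 8.2043)]  |A|=53.7418
9. ⊥bis P7·P8 via (5.665,25.86): [(6.2726, 8.1652) (2.5864, 0) (11, 0) (11, 8.2043)]  |A|=53.7418
10. ⊥bis P7·P9 via (5.195,21.64): [(6.2726, 8.1652) (2.5864, 0) (11, 0) (11, 8.2043)]  |A|=53.7418
11. canonical 4-gon: [(6.2726, 8.1652) (2.5864, 0) (11, 0) (11, 8.2043)]
12. shoelace: 53.7418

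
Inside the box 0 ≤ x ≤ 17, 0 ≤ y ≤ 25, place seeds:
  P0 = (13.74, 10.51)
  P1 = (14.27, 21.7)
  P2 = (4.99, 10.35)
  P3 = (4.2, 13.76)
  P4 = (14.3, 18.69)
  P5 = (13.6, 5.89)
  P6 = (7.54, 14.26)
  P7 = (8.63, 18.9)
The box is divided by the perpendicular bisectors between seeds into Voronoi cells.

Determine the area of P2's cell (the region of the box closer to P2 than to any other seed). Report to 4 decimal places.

1. box [0,17]×[0,25]: [(0, 0) (17, 0) (17, 25) (0, 25)]
2. ⊥bis P2·P0 via (9.365,10.43): [(0, 0) (9.5557, 0) (9.0986, 25) (0, 25)]  |A|=233.1787
3. ⊥bis P2·P1 via (9.63,16.025): [(0, 23.8987) (0, 0) (9.5557, 0) (9.2571, 16.3299)]  |A|=188.6384
4. ⊥bis P2·P3 via (4.595,12.055): [(0, 10.9905) (0, 0) (9.5557, 0) (9.3153, 13.1486)]  |A|=114.0117
5. ⊥bis P2·P4 via (9.645,14.52): [(0, 10.9905) (0, 0) (9.5557, 0) (9.3153, 13.1486)]  |A|=114.0117
6. ⊥bis P2·P5 via (9.295,8.12): [(0, 10.9905) (0, 0) (5.0888, 0) (9.4034, 8.3293) (9.3153, 13.1486)]  |A|=95.4086
7. ⊥bis P2·P6 via (6.265,12.305): [(6.1101, 12.406) (0, 10.9905) (0, 0) (5.0888, 0) (9.4034, 8.3293) (9.3677, 10.2815)]  |A|=90.7944
8. ⊥bis P2·P7 via (6.81,14.625): [(6.1101, 12.406) (0, 10.9905) (0, 0) (5.0888, 0) (9.4034, 8.3293) (9.3677, 10.2815)]  |A|=90.7944
9. canonical 6-gon: [(6.1101, 12.406) (0, 10.9905) (0, 0) (5.0888, 0) (9.4034, 8.3293) (9.3677, 10.2815)]
10. shoelace: 90.7944

Area of P2's cell: 90.7944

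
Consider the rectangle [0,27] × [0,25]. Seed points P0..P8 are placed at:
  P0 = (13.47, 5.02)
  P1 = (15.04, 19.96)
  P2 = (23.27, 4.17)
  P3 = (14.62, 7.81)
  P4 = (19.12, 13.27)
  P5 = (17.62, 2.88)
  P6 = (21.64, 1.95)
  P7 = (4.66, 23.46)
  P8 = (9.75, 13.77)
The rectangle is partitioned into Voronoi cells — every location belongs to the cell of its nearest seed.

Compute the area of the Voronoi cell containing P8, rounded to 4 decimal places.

Area of P8's cell: 135.6528

1. box [0,27]×[0,25]: [(0, 0) (27, 0) (27, 25) (0, 25)]
2. ⊥bis P8·P0 via (11.61,9.395): [(0, 4.4591) (27, 15.9379) (27, 25) (0, 25)]  |A|=399.64
3. ⊥bis P8·P1 via (12.395,16.865): [(0, 4.4591) (17.9713, 12.0995) (2.876, 25) (0, 25)]  |A|=203.1243
4. ⊥bis P8·P2 via (16.51,8.97): [(0, 4.4591) (17.9713, 12.0995) (2.876, 25) (0, 25)]  |A|=203.1243
5. ⊥bis P8·P3 via (12.185,10.79): [(0, 4.4591) (9.2497, 8.3915) (15.9263, 13.8471) (2.876, 25) (0, 25)]  |A|=191.7119
6. ⊥bis P8·P4 via (14.435,13.52): [(0, 4.4591) (9.2497, 8.3915) (14.3853, 12.5879) (14.5167, 15.0518) (2.876, 25) (0, 25)]  |A|=189.8962
7. ⊥bis P8·P5 via (13.685,8.325): [(0, 4.4591) (9.2497, 8.3915) (14.3853, 12.5879) (14.5167, 15.0518) (2.876, 25) (0, 25)]  |A|=189.8962
8. ⊥bis P8·P6 via (15.695,7.86): [(0, 4.4591) (9.2497, 8.3915) (14.3853, 12.5879) (14.5167, 15.0518) (2.876, 25) (0, 25)]  |A|=189.8962
9. ⊥bis P8·P7 via (7.205,18.615): [(0, 14.8303) (0, 4.4591) (9.2497, 8.3915) (14.3853, 12.5879) (14.5167, 15.0518) (9.1511, 19.6373)]  |A|=135.6528
10. canonical 6-gon: [(0, 14.8303) (0, 4.4591) (9.2497, 8.3915) (14.3853, 12.5879) (14.5167, 15.0518) (9.1511, 19.6373)]
11. shoelace: 135.6528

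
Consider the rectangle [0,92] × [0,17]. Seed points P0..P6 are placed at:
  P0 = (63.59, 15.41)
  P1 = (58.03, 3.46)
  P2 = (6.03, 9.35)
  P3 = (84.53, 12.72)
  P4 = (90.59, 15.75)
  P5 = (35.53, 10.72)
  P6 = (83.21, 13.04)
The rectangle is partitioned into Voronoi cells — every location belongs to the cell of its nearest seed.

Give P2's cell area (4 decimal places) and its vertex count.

1. box [0,92]×[0,17]: [(0, 0) (92, 0) (92, 17) (0, 17)]
2. ⊥bis P2·P0 via (34.81,12.38): [(0, 0) (36.1134, 0) (34.3236, 17) (0, 17)]  |A|=598.7144
3. ⊥bis P2·P1 via (32.03,6.405): [(0, 0) (31.3045, 0) (33.2301, 17) (0, 17)]  |A|=548.5441
4. ⊥bis P2·P3 via (45.28,11.035): [(0, 0) (31.3045, 0) (33.2301, 17) (0, 17)]  |A|=548.5441
5. ⊥bis P2·P4 via (48.31,12.55): [(0, 0) (31.3045, 0) (33.2301, 17) (0, 17)]  |A|=548.5441
6. ⊥bis P2·P5 via (20.78,10.035): [(0, 0) (21.246, 0) (20.4565, 17) (0, 17)]  |A|=354.4719
7. ⊥bis P2·P6 via (44.62,11.195): [(0, 0) (21.246, 0) (20.4565, 17) (0, 17)]  |A|=354.4719
8. canonical 4-gon: [(0, 0) (21.246, 0) (20.4565, 17) (0, 17)]
9. shoelace: 354.4719

Area of P2's cell: 354.4719 (4 vertices)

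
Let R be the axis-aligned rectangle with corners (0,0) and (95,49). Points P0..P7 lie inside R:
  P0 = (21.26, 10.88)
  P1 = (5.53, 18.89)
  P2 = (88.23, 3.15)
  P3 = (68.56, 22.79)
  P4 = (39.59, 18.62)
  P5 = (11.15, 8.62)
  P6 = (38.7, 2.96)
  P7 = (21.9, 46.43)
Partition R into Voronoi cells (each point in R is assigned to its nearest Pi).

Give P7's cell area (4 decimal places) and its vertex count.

Area of P7's cell: 694.8484 (6 vertices)

1. box [0,95]×[0,49]: [(0, 0) (95, 0) (95, 49) (0, 49)]
2. ⊥bis P7·P0 via (21.58,28.655): [(0, 29.0435) (95, 27.3332) (95, 49) (0, 49)]  |A|=1977.1051
3. ⊥bis P7·P1 via (13.715,32.66): [(0, 40.8123) (20.4176, 28.6759) (95, 27.3332) (95, 49) (0, 49)]  |A|=1856.9598
4. ⊥bis P7·P2 via (55.065,24.79): [(0, 40.8123) (20.4176, 28.6759) (57.1688, 28.0143) (70.8619, 49) (0, 49)]  |A|=1193.843
5. ⊥bis P7·P3 via (45.23,34.61): [(0, 40.8123) (20.4176, 28.6759) (42.0264, 28.2869) (52.5206, 49) (0, 49)]  |A|=843.1371
6. ⊥bis P7·P4 via (30.745,32.525): [(0, 40.8123) (20.4176, 28.6759) (24.5763, 28.6011) (50.5594, 45.129) (52.5206, 49) (0, 49)]  |A|=694.8484
7. ⊥bis P7·P5 via (16.525,27.525): [(0, 40.8123) (20.4176, 28.6759) (24.5763, 28.6011) (50.5594, 45.129) (52.5206, 49) (0, 49)]  |A|=694.8484
8. ⊥bis P7·P6 via (30.3,24.695): [(0, 40.8123) (20.4176, 28.6759) (24.5763, 28.6011) (50.5594, 45.129) (52.5206, 49) (0, 49)]  |A|=694.8484
9. canonical 6-gon: [(0, 40.8123) (20.4176, 28.6759) (24.5763, 28.6011) (50.5594, 45.129) (52.5206, 49) (0, 49)]
10. shoelace: 694.8484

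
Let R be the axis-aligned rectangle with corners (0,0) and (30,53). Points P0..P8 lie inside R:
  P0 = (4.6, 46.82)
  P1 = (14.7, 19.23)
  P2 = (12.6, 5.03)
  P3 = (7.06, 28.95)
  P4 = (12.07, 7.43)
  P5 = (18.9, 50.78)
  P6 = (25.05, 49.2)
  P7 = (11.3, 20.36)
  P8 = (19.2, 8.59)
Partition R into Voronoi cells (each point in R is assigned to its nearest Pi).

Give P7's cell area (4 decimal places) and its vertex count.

Area of P7's cell: 129.9966 (4 vertices)

1. box [0,30]×[0,53]: [(0, 0) (30, 0) (30, 53) (0, 53)]
2. ⊥bis P7·P0 via (7.95,33.59): [(0, 31.577) (0, 0) (30, 0) (30, 39.1733)]  |A|=1061.2544
3. ⊥bis P7·P1 via (13,19.795): [(18.4701, 36.2538) (0, 31.577) (0, 0) (6.4211, 0)]  |A|=408.0097
4. ⊥bis P7·P2 via (11.95,12.695): [(10.6023, 12.5807) (18.4701, 36.2538) (0, 31.577) (0, 11.6816)]  |A|=305.6927
5. ⊥bis P7·P3 via (9.18,24.655): [(10.6023, 12.5807) (15.6819, 27.8643) (0, 20.1238) (0, 11.6816)]  |A|=144.9315
6. ⊥bis P7·P4 via (11.685,13.895): [(11.0261, 13.8558) (15.6819, 27.8643) (0, 20.1238) (0, 13.1991)]  |A|=129.9966
7. ⊥bis P7·P5 via (15.1,35.57): [(11.0261, 13.8558) (15.6819, 27.8643) (0, 20.1238) (0, 13.1991)]  |A|=129.9966
8. ⊥bis P7·P6 via (18.175,34.78): [(11.0261, 13.8558) (15.6819, 27.8643) (0, 20.1238) (0, 13.1991)]  |A|=129.9966
9. ⊥bis P7·P8 via (15.25,14.475): [(11.0261, 13.8558) (15.6819, 27.8643) (0, 20.1238) (0, 13.1991)]  |A|=129.9966
10. canonical 4-gon: [(11.0261, 13.8558) (15.6819, 27.8643) (0, 20.1238) (0, 13.1991)]
11. shoelace: 129.9966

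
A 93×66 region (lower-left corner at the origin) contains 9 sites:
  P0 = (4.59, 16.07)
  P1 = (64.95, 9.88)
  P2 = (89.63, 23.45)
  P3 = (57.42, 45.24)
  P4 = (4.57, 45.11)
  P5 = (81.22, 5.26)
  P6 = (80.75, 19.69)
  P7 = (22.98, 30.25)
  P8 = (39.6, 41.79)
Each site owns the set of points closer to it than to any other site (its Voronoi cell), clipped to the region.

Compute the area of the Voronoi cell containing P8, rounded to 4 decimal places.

1. box [0,93]×[0,66]: [(0, 0) (93, 0) (93, 66) (0, 66)]
2. ⊥bis P8·P0 via (22.095,28.93): [(0, 59.0057) (43.3483, 0) (93, 0) (93, 66) (0, 66)]  |A|=4859.1012
3. ⊥bis P8·P1 via (52.275,25.835): [(0, 59.0057) (34.6532, 11.8358) (93, 58.1878) (93, 66) (0, 66)]  |A|=2867.7292
4. ⊥bis P8·P2 via (64.615,32.62): [(0, 59.0057) (34.6532, 11.8358) (66.176, 36.8782) (76.8514, 66) (0, 66)]  |A|=2527.8152
5. ⊥bis P8·P3 via (48.51,43.515): [(0, 59.0057) (34.6532, 11.8358) (51.9785, 25.5995) (44.1568, 66) (0, 66)]  |A|=1720.8506
6. ⊥bis P8·P4 via (22.085,43.45): [(20.8672, 30.6012) (34.6532, 11.8358) (51.9785, 25.5995) (44.1568, 66) (24.2222, 66)]  |A|=1219.1561
7. ⊥bis P8·P5 via (60.41,23.525): [(20.8672, 30.6012) (34.6532, 11.8358) (51.9785, 25.5995) (44.1568, 66) (24.2222, 66)]  |A|=1219.1561
8. ⊥bis P8·P6 via (60.175,30.74): [(20.8672, 30.6012) (34.6532, 11.8358) (51.9785, 25.5995) (44.1568, 66) (24.2222, 66)]  |A|=1219.1561
9. ⊥bis P8·P7 via (31.29,36.02): [(22.5709, 48.5773) (43.3081, 18.7115) (51.9785, 25.5995) (44.1568, 66) (24.2222, 66)]  |A|=878.7295
10. canonical 5-gon: [(22.5709, 48.5773) (43.3081, 18.7115) (51.9785, 25.5995) (44.1568, 66) (24.2222, 66)]
11. shoelace: 878.7295

Area of P8's cell: 878.7295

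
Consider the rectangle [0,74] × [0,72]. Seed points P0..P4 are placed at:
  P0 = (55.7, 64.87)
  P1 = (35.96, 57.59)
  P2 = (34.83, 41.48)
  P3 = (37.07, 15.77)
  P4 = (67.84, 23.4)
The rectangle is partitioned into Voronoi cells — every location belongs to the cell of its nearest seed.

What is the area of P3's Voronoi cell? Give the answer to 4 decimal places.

1. box [0,74]×[0,72]: [(0, 0) (74, 0) (74, 72) (0, 72)]
2. ⊥bis P3·P0 via (46.385,40.32): [(0, 57.9198) (0, 0) (74, 0) (74, 29.842)]  |A|=3247.1902
3. ⊥bis P3·P1 via (36.515,36.68): [(54.7058, 37.1628) (0, 35.7108) (0, 0) (74, 0) (74, 29.842)]  |A|=2639.7081
4. ⊥bis P3·P2 via (35.95,28.625): [(69.503, 31.5483) (0, 25.4928) (0, 0) (74, 0) (74, 29.842)]  |A|=2120.3022
5. ⊥bis P3·P4 via (52.455,19.585): [(49.9117, 29.8414) (0, 25.4928) (0, 0) (57.3115, 0)]  |A|=1491.3236
6. canonical 4-gon: [(49.9117, 29.8414) (0, 25.4928) (0, 0) (57.3115, 0)]
7. shoelace: 1491.3236

Area of P3's cell: 1491.3236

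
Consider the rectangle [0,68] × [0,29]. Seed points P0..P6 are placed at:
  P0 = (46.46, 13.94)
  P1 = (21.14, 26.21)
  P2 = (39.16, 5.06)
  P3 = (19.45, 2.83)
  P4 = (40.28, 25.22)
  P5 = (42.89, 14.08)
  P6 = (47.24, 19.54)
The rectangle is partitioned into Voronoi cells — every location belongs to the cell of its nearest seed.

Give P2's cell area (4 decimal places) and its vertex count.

1. box [0,68]×[0,29]: [(0, 0) (68, 0) (68, 29) (0, 29)]
2. ⊥bis P2·P0 via (42.81,9.5): [(0, 0) (54.3662, 0) (19.0895, 29) (0, 29)]  |A|=1065.1064
3. ⊥bis P2·P1 via (30.15,15.635): [(11.7993, 0) (54.3662, 0) (32.7021, 17.8094)]  |A|=379.0459
4. ⊥bis P2·P3 via (29.305,3.945): [(28.173, 13.9505) (29.7513, 0) (54.3662, 0) (32.7021, 17.8094)]  |A|=253.8252
5. ⊥bis P2·P4 via (39.72,15.14): [(30.1904, 15.6694) (28.173, 13.9505) (29.7513, 0) (54.3662, 0) (35.676, 15.3647)]  |A|=247.5729
6. ⊥bis P2·P5 via (41.025,9.57): [(28.9111, 14.5794) (28.173, 13.9505) (29.7513, 0) (54.3662, 0) (44.4454, 8.1556)]  |A|=216.5607
7. ⊥bis P2·P6 via (43.2,12.3): [(28.9111, 14.5794) (28.173, 13.9505) (29.7513, 0) (54.3662, 0) (44.4454, 8.1556)]  |A|=216.5607
8. canonical 5-gon: [(28.9111, 14.5794) (28.173, 13.9505) (29.7513, 0) (54.3662, 0) (44.4454, 8.1556)]
9. shoelace: 216.5607

Area of P2's cell: 216.5607 (5 vertices)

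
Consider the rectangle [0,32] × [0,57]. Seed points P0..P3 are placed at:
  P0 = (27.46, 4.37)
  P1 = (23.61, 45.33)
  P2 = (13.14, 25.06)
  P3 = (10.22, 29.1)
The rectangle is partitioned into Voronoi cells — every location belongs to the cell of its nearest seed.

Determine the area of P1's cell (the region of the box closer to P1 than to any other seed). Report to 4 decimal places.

1. box [0,32]×[0,57]: [(0, 0) (32, 0) (32, 57) (0, 57)]
2. ⊥bis P1·P0 via (25.535,24.85): [(0, 22.4499) (32, 25.4577) (32, 57) (0, 57)]  |A|=1057.4795
3. ⊥bis P1·P2 via (18.375,35.195): [(0, 44.6862) (32, 28.1573) (32, 57) (0, 57)]  |A|=658.504
4. ⊥bis P1·P3 via (16.915,37.215): [(0, 51.1701) (21.0185, 33.8296) (32, 28.1573) (32, 57) (0, 57)]  |A|=590.3626
5. canonical 5-gon: [(0, 51.1701) (21.0185, 33.8296) (32, 28.1573) (32, 57) (0, 57)]
6. shoelace: 590.3626

Area of P1's cell: 590.3626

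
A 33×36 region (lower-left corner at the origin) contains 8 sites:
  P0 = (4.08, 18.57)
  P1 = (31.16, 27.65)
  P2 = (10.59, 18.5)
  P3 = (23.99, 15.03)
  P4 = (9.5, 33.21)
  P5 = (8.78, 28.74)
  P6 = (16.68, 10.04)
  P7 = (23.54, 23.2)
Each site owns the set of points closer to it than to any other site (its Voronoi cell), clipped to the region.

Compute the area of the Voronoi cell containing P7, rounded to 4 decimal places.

Area of P7's cell: 139.4624

1. box [0,33]×[0,36]: [(0, 0) (33, 0) (33, 36) (0, 36)]
2. ⊥bis P7·P0 via (13.81,20.885): [(18.779, 0) (33, 0) (33, 36) (10.2138, 36)]  |A|=666.1292
3. ⊥bis P7·P1 via (27.35,25.425): [(18.779, 0) (33, 0) (33, 15.7502) (21.1743, 36) (10.2138, 36)]  |A|=546.3951
4. ⊥bis P7·P2 via (17.065,20.85): [(24.6322, 0) (33, 0) (33, 15.7502) (21.1743, 36) (11.5665, 36)]  |A|=416.6888
5. ⊥bis P7·P3 via (23.765,19.115): [(17.8137, 18.7872) (30.8084, 19.5029) (21.1743, 36) (11.5665, 36)]  |A|=193.3236
6. ⊥bis P7·P4 via (16.52,28.205): [(15.1122, 26.2305) (17.8137, 18.7872) (30.8084, 19.5029) (21.581, 35.3036)]  |A|=142.2944
7. ⊥bis P7·P5 via (16.16,25.97): [(17.5313, 29.6234) (15.6754, 24.6788) (17.8137, 18.7872) (30.8084, 19.5029) (21.581, 35.3036)]  |A|=139.4624
8. ⊥bis P7·P6 via (20.11,16.62): [(17.5313, 29.6234) (15.6754, 24.6788) (17.8137, 18.7872) (30.8084, 19.5029) (21.581, 35.3036)]  |A|=139.4624
9. canonical 5-gon: [(17.5313, 29.6234) (15.6754, 24.6788) (17.8137, 18.7872) (30.8084, 19.5029) (21.581, 35.3036)]
10. shoelace: 139.4624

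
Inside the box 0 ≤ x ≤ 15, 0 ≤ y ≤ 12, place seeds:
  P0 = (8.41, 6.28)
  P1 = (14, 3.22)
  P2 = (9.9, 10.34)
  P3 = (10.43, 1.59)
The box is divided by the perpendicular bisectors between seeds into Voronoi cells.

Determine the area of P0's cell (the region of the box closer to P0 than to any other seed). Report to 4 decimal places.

1. box [0,15]×[0,12]: [(0, 0) (15, 0) (15, 12) (0, 12)]
2. ⊥bis P0·P1 via (11.205,4.75): [(0, 0) (8.6048, 0) (15, 11.6827) (15, 12) (0, 12)]  |A|=142.6435
3. ⊥bis P0·P2 via (9.155,8.31): [(0, 11.6698) (0, 0) (8.6048, 0) (12.4848, 7.088)]  |A|=103.3433
4. ⊥bis P0·P3 via (9.42,3.935): [(0, 11.6698) (0, 0) (0.2838, 0) (11.1719, 4.6896) (12.4848, 7.088)]  |A|=83.8323
5. canonical 5-gon: [(0, 11.6698) (0, 0) (0.2838, 0) (11.1719, 4.6896) (12.4848, 7.088)]
6. shoelace: 83.8323

Area of P0's cell: 83.8323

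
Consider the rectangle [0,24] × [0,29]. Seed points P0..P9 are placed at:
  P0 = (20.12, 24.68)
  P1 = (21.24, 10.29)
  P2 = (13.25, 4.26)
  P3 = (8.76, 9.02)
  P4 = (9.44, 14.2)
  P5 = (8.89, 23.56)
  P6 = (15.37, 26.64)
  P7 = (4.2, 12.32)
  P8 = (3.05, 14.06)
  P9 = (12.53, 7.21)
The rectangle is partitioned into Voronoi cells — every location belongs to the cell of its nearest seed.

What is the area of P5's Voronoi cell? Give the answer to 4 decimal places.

Area of P5's cell: 117.0858

1. box [0,24]×[0,29]: [(0, 0) (24, 0) (24, 29) (0, 29)]
2. ⊥bis P5·P0 via (14.505,24.12): [(0, 0) (16.9106, 0) (14.0183, 29) (0, 29)]  |A|=448.4685
3. ⊥bis P5·P1 via (15.065,16.925): [(0, 2.9044) (15.2092, 17.0592) (14.0183, 29) (0, 29)]  |A|=282.1411
4. ⊥bis P5·P2 via (11.07,13.91): [(0, 11.4092) (12.0675, 14.1354) (15.2092, 17.0592) (14.0183, 29) (0, 29)]  |A|=230.8253
5. ⊥bis P5·P3 via (8.825,16.29): [(0, 16.3689) (14.3298, 16.2408) (15.2092, 17.0592) (14.0183, 29) (0, 29)]  |A|=185.6695
6. ⊥bis P5·P4 via (9.165,18.88): [(0, 18.3415) (14.9934, 19.2225) (14.0183, 29) (0, 29)]  |A|=148.4362
7. ⊥bis P5·P6 via (12.13,25.1): [(0, 18.3415) (14.9255, 19.2185) (10.2763, 29) (0, 29)]  |A|=129.801
8. ⊥bis P5·P7 via (6.545,17.94): [(0, 20.671) (4.8937, 18.629) (14.9255, 19.2185) (10.2763, 29) (0, 29)]  |A|=124.1011
9. ⊥bis P5·P8 via (5.97,18.81): [(0, 22.48) (6.1448, 18.7025) (14.9255, 19.2185) (10.2763, 29) (0, 29)]  |A|=117.0858
10. ⊥bis P5·P9 via (10.71,15.385): [(0, 22.48) (6.1448, 18.7025) (14.9255, 19.2185) (10.2763, 29) (0, 29)]  |A|=117.0858
11. canonical 5-gon: [(0, 22.48) (6.1448, 18.7025) (14.9255, 19.2185) (10.2763, 29) (0, 29)]
12. shoelace: 117.0858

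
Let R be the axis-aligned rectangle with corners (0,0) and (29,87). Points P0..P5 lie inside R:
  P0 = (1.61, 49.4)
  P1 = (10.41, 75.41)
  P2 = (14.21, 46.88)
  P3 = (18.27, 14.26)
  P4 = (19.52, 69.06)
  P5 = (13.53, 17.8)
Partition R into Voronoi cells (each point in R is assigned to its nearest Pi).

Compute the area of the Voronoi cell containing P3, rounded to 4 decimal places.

1. box [0,29]×[0,87]: [(0, 0) (29, 0) (29, 87) (0, 87)]
2. ⊥bis P3·P0 via (9.94,31.83): [(0, 27.1174) (0, 0) (29, 0) (29, 40.8664)]  |A|=985.7655
3. ⊥bis P3·P1 via (14.34,44.835): [(0, 27.1174) (0, 0) (29, 0) (29, 40.8664)]  |A|=985.7655
4. ⊥bis P3·P2 via (16.24,30.57): [(4.0936, 29.0582) (0, 27.1174) (0, 0) (29, 0) (29, 32.1582)]  |A|=877.3199
5. ⊥bis P3·P4 via (18.895,41.66): [(4.0936, 29.0582) (0, 27.1174) (0, 0) (29, 0) (29, 32.1582)]  |A|=877.3199
6. ⊥bis P3·P5 via (15.9,16.03): [(27.837, 32.0134) (3.9282, 0) (29, 0) (29, 32.1582)]  |A|=420.0168
7. canonical 4-gon: [(27.837, 32.0134) (3.9282, 0) (29, 0) (29, 32.1582)]
8. shoelace: 420.0168

Area of P3's cell: 420.0168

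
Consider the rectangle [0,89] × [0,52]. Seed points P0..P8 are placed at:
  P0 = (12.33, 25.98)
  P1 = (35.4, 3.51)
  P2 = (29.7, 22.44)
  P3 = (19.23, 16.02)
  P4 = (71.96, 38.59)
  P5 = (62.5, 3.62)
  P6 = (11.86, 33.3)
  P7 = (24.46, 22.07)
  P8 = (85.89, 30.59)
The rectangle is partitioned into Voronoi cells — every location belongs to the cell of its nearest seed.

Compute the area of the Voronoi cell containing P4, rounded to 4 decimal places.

1. box [0,89]×[0,52]: [(0, 0) (89, 0) (89, 52) (0, 52)]
2. ⊥bis P4·P0 via (42.145,32.285): [(48.9723, 0) (89, 0) (89, 52) (37.9759, 52)]  |A|=2367.3471
3. ⊥bis P4·P1 via (53.68,21.05): [(41.9316, 33.294) (73.8779, 0) (89, 0) (89, 52) (37.9759, 52)]  |A|=1952.7442
4. ⊥bis P4·P2 via (50.83,30.515): [(54.9549, 19.7213) (73.8779, 0) (89, 0) (89, 52) (42.6193, 52)]  |A|=1782.8404
5. ⊥bis P4·P3 via (45.595,27.305): [(54.9549, 19.7213) (73.8779, 0) (89, 0) (89, 52) (42.6193, 52)]  |A|=1782.8404
6. ⊥bis P4·P5 via (67.23,21.105): [(52.9498, 24.968) (89, 15.2158) (89, 52) (42.6193, 52)]  |A|=1289.9182
7. ⊥bis P4·P6 via (41.91,35.945): [(52.9498, 24.968) (89, 15.2158) (89, 52) (42.6193, 52)]  |A|=1289.9182
8. ⊥bis P4·P7 via (48.21,30.33): [(52.9498, 24.968) (89, 15.2158) (89, 52) (42.6193, 52)]  |A|=1289.9182
9. ⊥bis P4·P8 via (78.925,34.59): [(52.9498, 24.968) (70.6493, 20.18) (88.9236, 52) (42.6193, 52)]  |A|=951.1952
10. canonical 4-gon: [(52.9498, 24.968) (70.6493, 20.18) (88.9236, 52) (42.6193, 52)]
11. shoelace: 951.1952

Area of P4's cell: 951.1952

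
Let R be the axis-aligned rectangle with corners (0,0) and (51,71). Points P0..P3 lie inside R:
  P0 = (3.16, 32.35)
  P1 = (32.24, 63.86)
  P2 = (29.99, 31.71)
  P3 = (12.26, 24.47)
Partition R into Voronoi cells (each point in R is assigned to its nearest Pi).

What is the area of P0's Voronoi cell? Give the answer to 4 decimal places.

Area of P0's cell: 462.2520

1. box [0,51]×[0,71]: [(0, 0) (51, 0) (51, 71) (0, 71)]
2. ⊥bis P0·P1 via (17.7,48.105): [(0, 64.44) (0, 0) (51, 0) (51, 17.373)]  |A|=2086.2327
3. ⊥bis P0·P2 via (16.575,32.03): [(16.9744, 48.7746) (0, 64.44) (0, 0) (15.811, 0)]  |A|=932.5028
4. ⊥bis P0·P3 via (7.71,28.41): [(16.7373, 38.835) (16.9744, 48.7746) (0, 64.44) (0, 19.5063)]  |A|=462.252
5. canonical 4-gon: [(16.7373, 38.835) (16.9744, 48.7746) (0, 64.44) (0, 19.5063)]
6. shoelace: 462.252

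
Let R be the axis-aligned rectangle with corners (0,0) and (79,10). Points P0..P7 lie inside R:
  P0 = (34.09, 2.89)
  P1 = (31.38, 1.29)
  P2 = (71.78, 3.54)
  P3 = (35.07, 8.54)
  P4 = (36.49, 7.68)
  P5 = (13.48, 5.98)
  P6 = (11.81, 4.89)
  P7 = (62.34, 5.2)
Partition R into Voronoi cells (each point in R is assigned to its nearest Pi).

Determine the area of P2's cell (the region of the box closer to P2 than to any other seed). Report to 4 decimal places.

Area of P2's cell: 118.2922

1. box [0,79]×[0,10]: [(0, 0) (79, 0) (79, 10) (0, 10)]
2. ⊥bis P2·P0 via (52.935,3.215): [(52.9904, 0) (79, 0) (79, 10) (52.818, 10)]  |A|=260.9578
3. ⊥bis P2·P1 via (51.58,2.415): [(52.9904, 0) (79, 0) (79, 10) (52.818, 10)]  |A|=260.9578
4. ⊥bis P2·P3 via (53.425,6.04): [(52.9468, 2.5292) (52.9904, 0) (79, 0) (79, 10) (53.9644, 10)]  |A|=256.6757
5. ⊥bis P2·P4 via (54.135,5.61): [(53.4769, 0) (79, 0) (79, 10) (54.65, 10)]  |A|=249.3656
6. ⊥bis P2·P5 via (42.63,4.76): [(53.4769, 0) (79, 0) (79, 10) (54.65, 10)]  |A|=249.3656
7. ⊥bis P2·P6 via (41.795,4.215): [(53.4769, 0) (79, 0) (79, 10) (54.65, 10)]  |A|=249.3656
8. ⊥bis P2·P7 via (67.06,4.37): [(66.2915, 0) (79, 0) (79, 10) (68.05, 10)]  |A|=118.2922
9. canonical 4-gon: [(66.2915, 0) (79, 0) (79, 10) (68.05, 10)]
10. shoelace: 118.2922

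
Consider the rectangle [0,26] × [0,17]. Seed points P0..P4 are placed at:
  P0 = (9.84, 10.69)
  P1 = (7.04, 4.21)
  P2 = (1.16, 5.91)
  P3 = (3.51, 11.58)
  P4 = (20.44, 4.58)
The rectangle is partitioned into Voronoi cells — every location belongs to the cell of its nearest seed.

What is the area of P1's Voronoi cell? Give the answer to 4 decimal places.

1. box [0,26]×[0,17]: [(0, 0) (26, 0) (26, 17) (0, 17)]
2. ⊥bis P1·P0 via (8.44,7.45): [(0, 11.0969) (0, 0) (25.6814, 0)]  |A|=142.4923
3. ⊥bis P1·P2 via (4.1,5.06): [(5.1962, 8.8516) (2.6371, 0) (25.6814, 0)]  |A|=101.9901
4. ⊥bis P1·P3 via (5.275,7.895): [(6.2877, 8.38) (4.8625, 7.6974) (2.6371, 0) (25.6814, 0)]  |A|=101.2815
5. ⊥bis P1·P4 via (13.74,4.395): [(13.7186, 5.1691) (6.2877, 8.38) (4.8625, 7.6974) (2.6371, 0) (13.8614, 0)]  |A|=70.7319
6. canonical 5-gon: [(13.7186, 5.1691) (6.2877, 8.38) (4.8625, 7.6974) (2.6371, 0) (13.8614, 0)]
7. shoelace: 70.7319

Area of P1's cell: 70.7319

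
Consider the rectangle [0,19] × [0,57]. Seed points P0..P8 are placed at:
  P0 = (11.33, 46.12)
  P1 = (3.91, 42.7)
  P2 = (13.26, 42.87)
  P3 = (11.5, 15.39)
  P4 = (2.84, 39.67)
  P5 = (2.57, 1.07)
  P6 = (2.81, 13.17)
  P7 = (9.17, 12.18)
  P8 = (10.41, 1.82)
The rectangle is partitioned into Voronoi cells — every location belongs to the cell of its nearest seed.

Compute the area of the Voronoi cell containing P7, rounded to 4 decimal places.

1. box [0,19]×[0,57]: [(0, 0) (19, 0) (19, 57) (0, 57)]
2. ⊥bis P7·P0 via (10.25,29.15): [(0, 29.8023) (0, 0) (19, 0) (19, 28.5931)]  |A|=554.7569
3. ⊥bis P7·P1 via (6.54,27.44): [(14.7867, 28.8613) (0, 26.3129) (0, 0) (19, 0) (19, 28.5931)]  |A|=528.9581
4. ⊥bis P7·P2 via (11.215,27.525): [(8.8567, 27.8393) (0, 26.3129) (0, 0) (19, 0) (19, 26.4875)]  |A|=515.3311
5. ⊥bis P7·P3 via (10.335,13.785): [(0, 21.2867) (0, 0) (19, 0) (19, 7.4955)]  |A|=273.4307
6. ⊥bis P7·P4 via (6.005,25.925): [(0, 21.2867) (0, 0) (19, 0) (19, 7.4955)]  |A|=273.4307
7. ⊥bis P7·P5 via (5.87,6.625): [(0, 21.2867) (0, 10.1121) (17.0221, 0) (19, 0) (19, 7.4955)]  |A|=187.366
8. ⊥bis P7·P6 via (5.99,12.675): [(6.5863, 16.506) (5.1178, 7.0718) (17.0221, 0) (19, 0) (19, 7.4955)]  |A|=124.1927
9. ⊥bis P7·P8 via (9.79,7): [(18.2822, 8.0164) (6.5863, 16.506) (5.1178, 7.0718) (6.002, 6.5466)]  |A|=65.2788
10. canonical 4-gon: [(18.2822, 8.0164) (6.5863, 16.506) (5.1178, 7.0718) (6.002, 6.5466)]
11. shoelace: 65.2788

Area of P7's cell: 65.2788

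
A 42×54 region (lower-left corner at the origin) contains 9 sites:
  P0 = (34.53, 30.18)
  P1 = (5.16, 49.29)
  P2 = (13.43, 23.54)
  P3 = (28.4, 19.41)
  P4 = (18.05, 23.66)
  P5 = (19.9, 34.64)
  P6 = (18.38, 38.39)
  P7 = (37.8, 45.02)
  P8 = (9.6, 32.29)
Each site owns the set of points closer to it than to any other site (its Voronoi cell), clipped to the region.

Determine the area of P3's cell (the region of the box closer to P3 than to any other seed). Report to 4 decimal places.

Area of P3's cell: 536.5884

1. box [0,42]×[0,54]: [(0, 0) (42, 0) (42, 54) (0, 54)]
2. ⊥bis P3·P0 via (31.465,24.795): [(0, 42.704) (0, 0) (42, 0) (42, 18.7988)]  |A|=1291.5589
3. ⊥bis P3·P1 via (16.78,34.35): [(15.8916, 33.659) (0, 21.2989) (0, 0) (42, 0) (42, 18.7988)]  |A|=1121.4782
4. ⊥bis P3·P2 via (20.915,21.475): [(23.1384, 29.5343) (14.9904, 0) (42, 0) (42, 18.7988)]  |A|=576.1418
5. ⊥bis P3·P4 via (23.225,21.535): [(25.8711, 27.9789) (16.2357, 4.5141) (14.9904, 0) (42, 0) (42, 18.7988)]  |A|=536.5884
6. ⊥bis P3·P5 via (24.15,27.025): [(25.8711, 27.9789) (16.2357, 4.5141) (14.9904, 0) (42, 0) (42, 18.7988)]  |A|=536.5884
7. ⊥bis P3·P6 via (23.39,28.9): [(25.8711, 27.9789) (16.2357, 4.5141) (14.9904, 0) (42, 0) (42, 18.7988)]  |A|=536.5884
8. ⊥bis P3·P7 via (33.1,32.215): [(25.8711, 27.9789) (16.2357, 4.5141) (14.9904, 0) (42, 0) (42, 18.7988)]  |A|=536.5884
9. ⊥bis P3·P8 via (19,25.85): [(25.8711, 27.9789) (16.2357, 4.5141) (14.9904, 0) (42, 0) (42, 18.7988)]  |A|=536.5884
10. canonical 5-gon: [(25.8711, 27.9789) (16.2357, 4.5141) (14.9904, 0) (42, 0) (42, 18.7988)]
11. shoelace: 536.5884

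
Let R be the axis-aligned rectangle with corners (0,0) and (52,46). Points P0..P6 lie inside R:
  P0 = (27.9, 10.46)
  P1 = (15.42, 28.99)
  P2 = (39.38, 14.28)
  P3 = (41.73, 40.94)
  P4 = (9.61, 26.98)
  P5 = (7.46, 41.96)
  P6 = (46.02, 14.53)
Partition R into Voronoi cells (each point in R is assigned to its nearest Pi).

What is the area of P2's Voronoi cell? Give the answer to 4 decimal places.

1. box [0,52]×[0,46]: [(0, 0) (52, 0) (52, 46) (0, 46)]
2. ⊥bis P2·P0 via (33.64,12.37): [(37.7561, 0) (52, 0) (52, 46) (22.4495, 46)]  |A|=1007.2694
3. ⊥bis P2·P1 via (27.4,21.635): [(29.4474, 24.9698) (37.7561, 0) (52, 0) (52, 46) (42.3586, 46)]  |A|=797.9232
4. ⊥bis P2·P3 via (40.555,27.61): [(31.5553, 28.4033) (29.4474, 24.9698) (37.7561, 0) (52, 0) (52, 26.6012)]  |A|=514.7937
5. ⊥bis P2·P4 via (24.495,20.63): [(31.5553, 28.4033) (29.4474, 24.9698) (37.7561, 0) (52, 0) (52, 26.6012)]  |A|=514.7937
6. ⊥bis P2·P5 via (23.42,28.12): [(31.5553, 28.4033) (29.4474, 24.9698) (37.7561, 0) (52, 0) (52, 26.6012)]  |A|=514.7937
7. ⊥bis P2·P6 via (42.7,14.405): [(42.2083, 27.4643) (31.5553, 28.4033) (29.4474, 24.9698) (37.7561, 0) (43.2424, 0)]  |A|=264.2974
8. canonical 5-gon: [(42.2083, 27.4643) (31.5553, 28.4033) (29.4474, 24.9698) (37.7561, 0) (43.2424, 0)]
9. shoelace: 264.2974

Area of P2's cell: 264.2974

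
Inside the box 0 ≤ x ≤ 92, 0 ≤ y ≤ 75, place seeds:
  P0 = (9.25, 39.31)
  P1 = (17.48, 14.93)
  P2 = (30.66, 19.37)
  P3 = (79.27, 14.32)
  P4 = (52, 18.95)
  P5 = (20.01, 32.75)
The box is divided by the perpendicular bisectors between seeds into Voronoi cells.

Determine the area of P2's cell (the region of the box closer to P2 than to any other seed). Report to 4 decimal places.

1. box [0,92]×[0,75]: [(0, 0) (92, 0) (92, 75) (0, 75)]
2. ⊥bis P2·P0 via (19.955,29.34): [(0, 7.9139) (0, 0) (92, 0) (92, 75) (62.48, 75)]  |A|=4804.2298
3. ⊥bis P2·P1 via (24.07,17.15): [(19.9612, 29.3467) (29.8474, 0) (92, 0) (92, 75) (62.48, 75)]  |A|=4287.2829
4. ⊥bis P2·P3 via (54.965,16.845): [(60.8216, 73.2194) (19.9612, 29.3467) (29.8474, 0) (53.215, 0)]  |A|=1671.9054
5. ⊥bis P2·P4 via (41.33,19.16): [(41.9961, 53.006) (19.9612, 29.3467) (29.8474, 0) (40.9529, 0)]  |A|=734.6051
6. ⊥bis P2·P5 via (25.335,26.06): [(41.7225, 39.1039) (21.9706, 23.382) (29.8474, 0) (40.9529, 0)]  |A|=509.9736
7. canonical 4-gon: [(41.7225, 39.1039) (21.9706, 23.382) (29.8474, 0) (40.9529, 0)]
8. shoelace: 509.9736

Area of P2's cell: 509.9736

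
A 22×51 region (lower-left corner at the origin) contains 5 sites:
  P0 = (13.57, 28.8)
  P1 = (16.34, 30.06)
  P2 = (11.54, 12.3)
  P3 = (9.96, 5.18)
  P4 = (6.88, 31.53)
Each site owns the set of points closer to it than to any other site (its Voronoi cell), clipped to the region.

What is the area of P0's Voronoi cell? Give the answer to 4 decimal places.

1. box [0,22]×[0,51]: [(0, 0) (22, 0) (22, 51) (0, 51)]
2. ⊥bis P0·P1 via (14.955,29.43): [(0, 0) (22, 0) (22, 13.9422) (5.1434, 51) (0, 51)]  |A|=809.6651
3. ⊥bis P0·P2 via (12.555,20.55): [(0, 22.0946) (19.376, 19.7108) (5.1434, 51) (0, 51)]  |A|=360.5012
4. ⊥bis P0·P3 via (11.765,16.99): [(0, 22.0946) (19.376, 19.7108) (5.1434, 51) (0, 51)]  |A|=360.5012
5. ⊥bis P0·P4 via (10.225,30.165): [(6.6003, 21.2826) (19.376, 19.7108) (12.3036, 35.2588)]  |A|=93.7597
6. canonical 3-gon: [(6.6003, 21.2826) (19.376, 19.7108) (12.3036, 35.2588)]
7. shoelace: 93.7597

Area of P0's cell: 93.7597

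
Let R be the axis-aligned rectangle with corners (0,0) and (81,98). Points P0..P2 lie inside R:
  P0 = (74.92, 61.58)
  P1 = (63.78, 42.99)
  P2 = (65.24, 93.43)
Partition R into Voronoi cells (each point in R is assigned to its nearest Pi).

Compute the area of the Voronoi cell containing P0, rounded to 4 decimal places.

1. box [0,81]×[0,98]: [(0, 0) (81, 0) (81, 98) (0, 98)]
2. ⊥bis P0·P1 via (69.35,52.285): [(0, 93.8428) (81, 45.3038) (81, 98) (0, 98)]  |A|=2302.5649
3. ⊥bis P0·P2 via (70.08,77.505): [(41.6718, 68.8711) (81, 45.3038) (81, 80.8239)]  |A|=698.4699
4. canonical 3-gon: [(41.6718, 68.8711) (81, 45.3038) (81, 80.8239)]
5. shoelace: 698.4699

Area of P0's cell: 698.4699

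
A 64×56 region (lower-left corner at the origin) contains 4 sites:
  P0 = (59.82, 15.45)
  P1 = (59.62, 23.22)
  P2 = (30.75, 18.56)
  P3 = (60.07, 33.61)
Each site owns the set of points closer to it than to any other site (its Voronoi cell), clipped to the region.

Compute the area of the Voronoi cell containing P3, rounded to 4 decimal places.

1. box [0,64]×[0,56]: [(0, 0) (64, 0) (64, 56) (0, 56)]
2. ⊥bis P3·P0 via (59.945,24.53): [(0, 25.3552) (64, 24.4742) (64, 56) (0, 56)]  |A|=1989.4589
3. ⊥bis P3·P1 via (59.845,28.415): [(0, 31.0069) (64, 28.235) (64, 56) (0, 56)]  |A|=1688.2566
4. ⊥bis P3·P2 via (45.41,26.085): [(43.8586, 29.1074) (64, 28.235) (64, 56) (30.0546, 56)]  |A|=736.053
5. canonical 4-gon: [(43.8586, 29.1074) (64, 28.235) (64, 56) (30.0546, 56)]
6. shoelace: 736.053

Area of P3's cell: 736.0530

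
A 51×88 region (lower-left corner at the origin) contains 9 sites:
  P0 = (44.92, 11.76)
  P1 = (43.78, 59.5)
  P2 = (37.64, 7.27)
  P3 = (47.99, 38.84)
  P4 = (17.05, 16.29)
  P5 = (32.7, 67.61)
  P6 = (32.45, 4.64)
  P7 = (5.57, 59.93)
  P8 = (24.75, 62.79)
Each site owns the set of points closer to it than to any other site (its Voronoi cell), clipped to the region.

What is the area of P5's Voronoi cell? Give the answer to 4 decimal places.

1. box [0,51]×[0,88]: [(0, 0) (51, 0) (51, 88) (0, 88)]
2. ⊥bis P5·P0 via (38.81,39.685): [(0, 31.1934) (51, 42.3522) (51, 88) (0, 88)]  |A|=2612.5889
3. ⊥bis P5·P1 via (38.24,63.555): [(0, 31.1934) (17.328, 34.9847) (51, 80.9879) (51, 88) (0, 88)]  |A|=1962.118
4. ⊥bis P5·P2 via (35.17,37.44): [(0, 34.5607) (18.1024, 36.0427) (51, 80.9879) (51, 88) (0, 88)]  |A|=1923.9419
5. ⊥bis P5·P3 via (40.345,53.225): [(0, 34.5607) (6.1774, 35.0664) (24.525, 44.8174) (51, 80.9879) (51, 88) (0, 88)]  |A|=1874.758
6. ⊥bis P5·P4 via (24.875,41.95): [(0, 49.5356) (21.2244, 43.0632) (24.525, 44.8174) (51, 80.9879) (51, 88) (0, 88)]  |A|=1694.9458
7. ⊥bis P5·P6 via (32.575,36.125): [(0, 49.5356) (21.2244, 43.0632) (24.525, 44.8174) (51, 80.9879) (51, 88) (0, 88)]  |A|=1694.9458
8. ⊥bis P5·P7 via (19.135,63.77): [(24.5034, 44.8059) (24.525, 44.8174) (51, 80.9879) (51, 88) (12.2759, 88)]  |A|=929.4631
9. ⊥bis P5·P8 via (28.725,65.2): [(33.5813, 57.1902) (51, 80.9879) (51, 88) (14.9016, 88)]  |A|=617.1636
10. canonical 4-gon: [(33.5813, 57.1902) (51, 80.9879) (51, 88) (14.9016, 88)]
11. shoelace: 617.1636

Area of P5's cell: 617.1636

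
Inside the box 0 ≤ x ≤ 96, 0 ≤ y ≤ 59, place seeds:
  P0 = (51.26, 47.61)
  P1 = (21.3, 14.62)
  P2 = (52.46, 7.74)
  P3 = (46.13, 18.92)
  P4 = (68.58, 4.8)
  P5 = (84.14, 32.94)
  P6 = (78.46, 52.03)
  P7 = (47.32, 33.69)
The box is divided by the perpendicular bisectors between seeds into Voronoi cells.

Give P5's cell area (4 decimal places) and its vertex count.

1. box [0,96]×[0,59]: [(0, 0) (96, 0) (96, 59) (0, 59)]
2. ⊥bis P5·P0 via (67.7,40.275): [(49.7306, 0) (96, 0) (96, 59) (76.0545, 59)]  |A|=1953.3401
3. ⊥bis P5·P1 via (52.72,23.78): [(55.7315, 13.45) (59.6527, 0) (96, 0) (96, 59) (76.0545, 59)]  |A|=1886.614
4. ⊥bis P5·P2 via (68.3,20.34): [(62.2174, 27.9867) (84.4795, 0) (96, 0) (96, 59) (76.0545, 59)]  |A|=1467.0852
5. ⊥bis P5·P3 via (65.135,25.93): [(63.3993, 30.6358) (66.2431, 22.9258) (84.4795, 0) (96, 0) (96, 59) (76.0545, 59)]  |A|=1458.7623
6. ⊥bis P5·P4 via (76.36,18.87): [(63.3993, 30.6358) (65.5303, 24.8583) (96, 8.0101) (96, 59) (76.0545, 59)]  |A|=1184.0909
7. ⊥bis P5·P6 via (81.3,42.485): [(66.7552, 38.1574) (63.3993, 30.6358) (65.5303, 24.8583) (96, 8.0101) (96, 46.8588)]  |A|=798.6989
8. ⊥bis P5·P7 via (65.73,33.315): [(66.7552, 38.1574) (65.7843, 35.9814) (65.5574, 24.8433) (96, 8.0101) (96, 46.8588)]  |A|=785.9606
9. canonical 5-gon: [(66.7552, 38.1574) (65.7843, 35.9814) (65.5574, 24.8433) (96, 8.0101) (96, 46.8588)]
10. shoelace: 785.9606

Area of P5's cell: 785.9606 (5 vertices)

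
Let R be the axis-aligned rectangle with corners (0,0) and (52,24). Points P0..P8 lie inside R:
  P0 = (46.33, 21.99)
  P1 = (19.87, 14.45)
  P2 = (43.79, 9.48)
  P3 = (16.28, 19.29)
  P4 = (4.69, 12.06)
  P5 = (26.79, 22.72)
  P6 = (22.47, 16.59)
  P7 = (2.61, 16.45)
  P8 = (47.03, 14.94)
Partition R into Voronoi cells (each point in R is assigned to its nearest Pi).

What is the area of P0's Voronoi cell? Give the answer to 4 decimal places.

Area of P0's cell: 89.5332

1. box [0,52]×[0,24]: [(0, 0) (52, 0) (52, 24) (0, 24)]
2. ⊥bis P0·P1 via (33.1,18.22): [(38.2919, 0) (52, 0) (52, 24) (31.4529, 24)]  |A|=411.0614
3. ⊥bis P0·P2 via (45.06,15.735): [(33.1171, 18.1598) (52, 14.3259) (52, 24) (31.4529, 24)]  |A|=151.3361
4. ⊥bis P0·P3 via (31.305,20.64): [(33.1171, 18.1598) (52, 14.3259) (52, 24) (31.4529, 24)]  |A|=151.3361
5. ⊥bis P0·P4 via (25.51,17.025): [(33.1171, 18.1598) (52, 14.3259) (52, 24) (31.4529, 24)]  |A|=151.3361
6. ⊥bis P0·P5 via (36.56,22.355): [(36.3785, 17.4977) (52, 14.3259) (52, 24) (36.6215, 24)]  |A|=125.5599
7. ⊥bis P0·P6 via (34.4,19.29): [(36.3785, 17.4977) (52, 14.3259) (52, 24) (36.6215, 24)]  |A|=125.5599
8. ⊥bis P0·P7 via (24.47,19.22): [(36.3785, 17.4977) (52, 14.3259) (52, 24) (36.6215, 24)]  |A|=125.5599
9. ⊥bis P0·P8 via (46.68,18.465): [(36.3785, 17.4977) (36.5621, 17.4604) (52, 18.9932) (52, 24) (36.6215, 24)]  |A|=89.5332
10. canonical 5-gon: [(36.3785, 17.4977) (36.5621, 17.4604) (52, 18.9932) (52, 24) (36.6215, 24)]
11. shoelace: 89.5332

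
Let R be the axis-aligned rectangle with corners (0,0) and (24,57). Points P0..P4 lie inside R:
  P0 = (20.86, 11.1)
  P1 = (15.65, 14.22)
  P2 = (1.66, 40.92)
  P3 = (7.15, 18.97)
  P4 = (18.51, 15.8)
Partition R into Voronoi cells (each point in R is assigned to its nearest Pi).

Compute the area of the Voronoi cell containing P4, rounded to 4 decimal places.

1. box [0,24]×[0,57]: [(0, 0) (24, 0) (24, 57) (0, 57)]
2. ⊥bis P4·P0 via (19.685,13.45): [(0, 3.6075) (24, 15.6075) (24, 57) (0, 57)]  |A|=1137.42
3. ⊥bis P4·P1 via (17.08,15.01): [(0, 45.927) (18.3191, 12.7671) (24, 15.6075) (24, 57) (0, 57)]  |A|=749.7926
4. ⊥bis P4·P2 via (10.085,28.36): [(9.8076, 28.1739) (18.3191, 12.7671) (24, 15.6075) (24, 37.6939)]  |A|=212.58
5. ⊥bis P4·P3 via (12.83,17.385): [(17.23, 33.1527) (13.816, 20.9183) (18.3191, 12.7671) (24, 15.6075) (24, 37.6939)]  |A|=175.6748
6. canonical 5-gon: [(17.23, 33.1527) (13.816, 20.9183) (18.3191, 12.7671) (24, 15.6075) (24, 37.6939)]
7. shoelace: 175.6748

Area of P4's cell: 175.6748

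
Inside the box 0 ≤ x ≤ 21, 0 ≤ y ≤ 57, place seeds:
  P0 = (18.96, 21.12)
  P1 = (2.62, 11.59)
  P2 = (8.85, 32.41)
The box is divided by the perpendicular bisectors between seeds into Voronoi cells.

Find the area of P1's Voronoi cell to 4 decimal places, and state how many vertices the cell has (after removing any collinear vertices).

Area of P1's cell: 310.4483 (4 vertices)

1. box [0,21]×[0,57]: [(0, 0) (21, 0) (21, 57) (0, 57)]
2. ⊥bis P1·P0 via (10.79,16.355): [(0, 34.8554) (0, 0) (20.3287, 0)]  |A|=354.2831
3. ⊥bis P1·P2 via (5.735,22): [(7.8703, 21.361) (0, 23.7161) (0, 0) (20.3287, 0)]  |A|=310.4483
4. canonical 4-gon: [(7.8703, 21.361) (0, 23.7161) (0, 0) (20.3287, 0)]
5. shoelace: 310.4483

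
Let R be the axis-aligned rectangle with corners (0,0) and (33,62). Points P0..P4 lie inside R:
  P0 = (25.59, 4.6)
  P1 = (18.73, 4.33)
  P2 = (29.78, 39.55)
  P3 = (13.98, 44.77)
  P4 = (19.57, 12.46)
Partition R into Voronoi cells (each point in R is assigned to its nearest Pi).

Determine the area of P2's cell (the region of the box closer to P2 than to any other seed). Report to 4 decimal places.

Area of P2's cell: 380.3310

1. box [0,33]×[0,62]: [(0, 0) (33, 0) (33, 62) (0, 62)]
2. ⊥bis P2·P0 via (27.685,22.075): [(0, 25.394) (33, 21.4378) (33, 62) (0, 62)]  |A|=1273.2746
3. ⊥bis P2·P1 via (24.255,21.94): [(0, 29.5498) (21.4374, 22.824) (33, 21.4378) (33, 62) (0, 62)]  |A|=1228.73
4. ⊥bis P2·P3 via (21.88,42.16): [(16.0502, 24.5142) (21.4374, 22.824) (33, 21.4378) (33, 62) (28.4347, 62)]  |A|=435.3649
5. ⊥bis P2·P4 via (24.675,26.005): [(17.4432, 28.7306) (33, 22.8674) (33, 62) (28.4347, 62)]  |A|=380.331
6. canonical 4-gon: [(17.4432, 28.7306) (33, 22.8674) (33, 62) (28.4347, 62)]
7. shoelace: 380.331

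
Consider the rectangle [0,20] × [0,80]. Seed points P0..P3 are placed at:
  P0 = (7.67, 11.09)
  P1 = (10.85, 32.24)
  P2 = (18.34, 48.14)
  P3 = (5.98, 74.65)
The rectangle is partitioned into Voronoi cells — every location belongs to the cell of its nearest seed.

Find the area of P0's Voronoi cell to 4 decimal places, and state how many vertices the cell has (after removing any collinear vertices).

Area of P0's cell: 431.0748 (4 vertices)

1. box [0,20]×[0,80]: [(0, 0) (20, 0) (20, 80) (0, 80)]
2. ⊥bis P0·P1 via (9.26,21.665): [(0, 23.0573) (0, 0) (20, 0) (20, 20.0502)]  |A|=431.0748
3. ⊥bis P0·P2 via (13.005,29.615): [(0, 23.0573) (0, 0) (20, 0) (20, 20.0502)]  |A|=431.0748
4. ⊥bis P0·P3 via (6.825,42.87): [(0, 23.0573) (0, 0) (20, 0) (20, 20.0502)]  |A|=431.0748
5. canonical 4-gon: [(0, 23.0573) (0, 0) (20, 0) (20, 20.0502)]
6. shoelace: 431.0748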